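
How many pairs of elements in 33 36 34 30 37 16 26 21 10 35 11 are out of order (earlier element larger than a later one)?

39

For each element, count later entries that are smaller:
33 → 30, 16, 26, 21, 10, 11 → 6
36 → 34, 30, 16, 26, 21, 10, 35, 11 → 8
34 → 30, 16, 26, 21, 10, 11 → 6
30 → 16, 26, 21, 10, 11 → 5
37 → 16, 26, 21, 10, 35, 11 → 6
16 → 10, 11 → 2
26 → 21, 10, 11 → 3
21 → 10, 11 → 2
10 → none → 0
35 → 11 → 1
11 → none → 0
Sum: 6 + 8 + 6 + 5 + 6 + 2 + 3 + 2 + 0 + 1 + 0 = 39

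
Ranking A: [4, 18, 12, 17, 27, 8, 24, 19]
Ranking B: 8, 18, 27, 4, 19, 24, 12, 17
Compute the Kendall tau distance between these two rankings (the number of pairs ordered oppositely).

Assign each item its position (1..8) in the first ordering, then rewrite the second ordering as that position sequence:
positions: 4→1, 18→2, 12→3, 17→4, 27→5, 8→6, 24→7, 19→8
second ordering as positions: [6, 2, 5, 1, 8, 7, 3, 4]
Discordant pairs = inversions in this position sequence.
6: 2, 5, 1, 3, 4 → 5
2: 1 → 1
5: 1, 3, 4 → 3
1: 0
8: 7, 3, 4 → 3
7: 3, 4 → 2
3: 0
4: 0
Total: 5 + 1 + 3 + 0 + 3 + 2 + 0 + 0 = 14

14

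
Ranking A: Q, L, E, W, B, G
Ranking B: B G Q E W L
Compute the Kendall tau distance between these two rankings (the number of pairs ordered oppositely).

10

Assign each item its position (1..6) in the first ordering, then rewrite the second ordering as that position sequence:
positions: Q→1, L→2, E→3, W→4, B→5, G→6
second ordering as positions: [5, 6, 1, 3, 4, 2]
Discordant pairs = inversions in this position sequence.
5: 1, 3, 4, 2 → 4
6: 1, 3, 4, 2 → 4
1: 0
3: 2 → 1
4: 2 → 1
2: 0
Total: 4 + 4 + 0 + 1 + 1 + 0 = 10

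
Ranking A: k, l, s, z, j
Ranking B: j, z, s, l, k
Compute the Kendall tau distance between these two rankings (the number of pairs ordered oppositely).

10

Assign each item its position (1..5) in the first ordering, then rewrite the second ordering as that position sequence:
positions: k→1, l→2, s→3, z→4, j→5
second ordering as positions: [5, 4, 3, 2, 1]
Discordant pairs = inversions in this position sequence.
5: 4, 3, 2, 1 → 4
4: 3, 2, 1 → 3
3: 2, 1 → 2
2: 1 → 1
1: 0
Total: 4 + 3 + 2 + 1 + 0 = 10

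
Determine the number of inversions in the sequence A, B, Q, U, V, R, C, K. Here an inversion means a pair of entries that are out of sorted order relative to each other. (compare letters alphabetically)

10

Sweep left to right; for each value list the smaller values that follow it:
A: 0
B: 0
Q: 2
U: 3
V: 3
R: 2
C: 0
K: 0
Sum: 0 + 0 + 2 + 3 + 3 + 2 + 0 + 0 = 10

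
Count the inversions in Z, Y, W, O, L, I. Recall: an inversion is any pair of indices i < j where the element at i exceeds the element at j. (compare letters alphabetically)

Element-by-element contributions:
Z → Y, W, O, L, I → 5
Y → W, O, L, I → 4
W → O, L, I → 3
O → L, I → 2
L → I → 1
I → none → 0
Sum: 5 + 4 + 3 + 2 + 1 + 0 = 15

15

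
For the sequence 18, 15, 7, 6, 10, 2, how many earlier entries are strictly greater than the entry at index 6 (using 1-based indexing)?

The element at index 6 is 2.
Elements before it: 18, 15, 7, 6, 10
Those larger than 2: 18, 15, 7, 6, 10

5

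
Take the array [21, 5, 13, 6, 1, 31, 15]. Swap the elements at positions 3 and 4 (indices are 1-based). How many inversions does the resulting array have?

9 inversions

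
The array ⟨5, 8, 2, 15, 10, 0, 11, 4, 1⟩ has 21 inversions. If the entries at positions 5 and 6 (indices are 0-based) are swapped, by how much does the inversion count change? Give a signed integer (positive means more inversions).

Positions 5 and 6 hold 0 and 11; after swapping, the array is [5, 8, 2, 15, 10, 11, 0, 4, 1].
Sweep left to right; for each value list the smaller values that follow it:
5 → 2, 0, 4, 1 → 4
8 → 2, 0, 4, 1 → 4
2 → 0, 1 → 2
15 → 10, 11, 0, 4, 1 → 5
10 → 0, 4, 1 → 3
11 → 0, 4, 1 → 3
0 → none → 0
4 → 1 → 1
1 → none → 0
Sum: 4 + 4 + 2 + 5 + 3 + 3 + 0 + 1 + 0 = 22
Change: 22 − 21 = +1

+1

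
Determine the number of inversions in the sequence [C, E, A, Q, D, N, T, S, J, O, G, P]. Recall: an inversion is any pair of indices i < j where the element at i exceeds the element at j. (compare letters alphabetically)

22 out-of-order pairs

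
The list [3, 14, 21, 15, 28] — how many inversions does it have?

1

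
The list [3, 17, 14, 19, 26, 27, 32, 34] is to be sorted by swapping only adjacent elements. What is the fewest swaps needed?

There is 1 adjacent swap.

The minimum number of adjacent swaps to sort an array equals its inversion count, since every such swap removes exactly one inversion.
Count inversions — for each element, later elements that are smaller:
3: none → 0
17: 14 → 1
14: none → 0
19: none → 0
26: none → 0
27: none → 0
32: none → 0
34: none → 0
Total inversions: 0 + 1 + 0 + 0 + 0 + 0 + 0 + 0 = 1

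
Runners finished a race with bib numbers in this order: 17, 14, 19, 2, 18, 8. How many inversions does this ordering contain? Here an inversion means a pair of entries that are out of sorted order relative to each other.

Out-of-order index pairs (1-indexed):
(1,2): 17 > 14
(1,4): 17 > 2
(1,6): 17 > 8
(2,4): 14 > 2
(2,6): 14 > 8
(3,4): 19 > 2
(3,5): 19 > 18
(3,6): 19 > 8
(5,6): 18 > 8
That's 9 pairs.

9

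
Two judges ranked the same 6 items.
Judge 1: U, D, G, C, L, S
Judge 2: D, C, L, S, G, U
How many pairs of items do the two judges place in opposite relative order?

Assign each item its position (1..6) in the first ordering, then rewrite the second ordering as that position sequence:
positions: U→1, D→2, G→3, C→4, L→5, S→6
second ordering as positions: [2, 4, 5, 6, 3, 1]
Discordant pairs = inversions in this position sequence.
2: 1 → 1
4: 3, 1 → 2
5: 3, 1 → 2
6: 3, 1 → 2
3: 1 → 1
1: 0
Total: 1 + 2 + 2 + 2 + 1 + 0 = 8

8 discordant pairs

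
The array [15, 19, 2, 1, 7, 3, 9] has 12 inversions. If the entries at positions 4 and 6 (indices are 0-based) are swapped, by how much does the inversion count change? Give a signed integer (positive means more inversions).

Positions 4 and 6 hold 7 and 9; after swapping, the array is [15, 19, 2, 1, 9, 3, 7].
Element-by-element contributions:
15 → 2, 1, 9, 3, 7 → 5
19 → 2, 1, 9, 3, 7 → 5
2 → 1 → 1
1 → none → 0
9 → 3, 7 → 2
3 → none → 0
7 → none → 0
Sum: 5 + 5 + 1 + 0 + 2 + 0 + 0 = 13
Change: 13 − 12 = +1

+1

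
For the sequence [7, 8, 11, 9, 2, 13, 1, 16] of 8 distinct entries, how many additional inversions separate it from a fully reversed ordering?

17

Maximum inversions for 8 distinct elements is C(8, 2) = 8·7/2 = 28.
Current inversions — for each element, count later smaller elements:
7: 2
8: 2
11: 3
9: 2
2: 1
13: 1
1: 0
16: 0
Current total: 2 + 2 + 3 + 2 + 1 + 1 + 0 + 0 = 11
Shortfall: 28 − 11 = 17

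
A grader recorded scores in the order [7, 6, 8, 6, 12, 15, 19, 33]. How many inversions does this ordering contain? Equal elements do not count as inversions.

Sweep left to right; for each value list the smaller values that follow it:
7 → 6, 6 → 2
6 → none → 0
8 → 6 → 1
6 → none → 0
12 → none → 0
15 → none → 0
19 → none → 0
33 → none → 0
Sum: 2 + 0 + 1 + 0 + 0 + 0 + 0 + 0 = 3

3 inversions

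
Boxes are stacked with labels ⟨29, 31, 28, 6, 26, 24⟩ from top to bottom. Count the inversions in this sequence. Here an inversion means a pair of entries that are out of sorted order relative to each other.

Sweep left to right; for each value list the smaller values that follow it:
29: 4
31: 4
28: 3
6: 0
26: 1
24: 0
Sum: 4 + 4 + 3 + 0 + 1 + 0 = 12

12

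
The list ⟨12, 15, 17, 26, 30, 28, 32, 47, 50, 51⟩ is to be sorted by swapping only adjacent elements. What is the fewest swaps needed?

Minimum adjacent swaps = number of inversions (each swap of adjacent out-of-order elements removes one inversion and no swap can remove more).
Count inversions — for each element, later elements that are smaller:
12: none → 0
15: none → 0
17: none → 0
26: none → 0
30: 28 → 1
28: none → 0
32: none → 0
47: none → 0
50: none → 0
51: none → 0
Total inversions: 0 + 0 + 0 + 0 + 1 + 0 + 0 + 0 + 0 + 0 = 1

1 swap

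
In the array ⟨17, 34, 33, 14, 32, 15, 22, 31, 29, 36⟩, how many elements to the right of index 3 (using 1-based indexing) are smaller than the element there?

6

The element at index 3 is 33.
Elements after it: 14, 32, 15, 22, 31, 29, 36
Those smaller than 33: 14, 32, 15, 22, 31, 29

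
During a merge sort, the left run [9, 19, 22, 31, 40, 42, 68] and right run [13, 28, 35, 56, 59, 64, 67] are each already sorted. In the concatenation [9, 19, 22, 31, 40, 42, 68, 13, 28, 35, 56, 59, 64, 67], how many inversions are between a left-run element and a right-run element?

17 split inversions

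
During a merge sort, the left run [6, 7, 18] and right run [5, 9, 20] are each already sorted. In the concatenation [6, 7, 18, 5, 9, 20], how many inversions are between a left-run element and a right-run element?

4

Take each right-half value and tally the left-half values above it:
r = 5: 6, 7, 18 → 3
r = 9: 18 → 1
r = 20: none → 0
Cross-inversions: 3 + 1 + 0 = 4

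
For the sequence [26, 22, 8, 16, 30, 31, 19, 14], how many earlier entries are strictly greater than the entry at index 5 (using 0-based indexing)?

0

The element at index 5 is 31.
Elements before it: 26, 22, 8, 16, 30
None of them are larger than 31.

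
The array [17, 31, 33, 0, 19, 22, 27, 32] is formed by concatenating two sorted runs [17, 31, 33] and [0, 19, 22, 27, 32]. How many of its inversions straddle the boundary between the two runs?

10

Take each right-half value and tally the left-half values above it:
r = 0: 17, 31, 33 → 3
r = 19: 31, 33 → 2
r = 22: 31, 33 → 2
r = 27: 31, 33 → 2
r = 32: 33 → 1
Cross-inversions: 3 + 2 + 2 + 2 + 1 = 10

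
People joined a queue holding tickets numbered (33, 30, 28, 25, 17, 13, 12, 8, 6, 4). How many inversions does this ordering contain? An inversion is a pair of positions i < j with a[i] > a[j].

Sweep left to right; for each value list the smaller values that follow it:
33 → 30, 28, 25, 17, 13, 12, 8, 6, 4 → 9
30 → 28, 25, 17, 13, 12, 8, 6, 4 → 8
28 → 25, 17, 13, 12, 8, 6, 4 → 7
25 → 17, 13, 12, 8, 6, 4 → 6
17 → 13, 12, 8, 6, 4 → 5
13 → 12, 8, 6, 4 → 4
12 → 8, 6, 4 → 3
8 → 6, 4 → 2
6 → 4 → 1
4 → none → 0
Sum: 9 + 8 + 7 + 6 + 5 + 4 + 3 + 2 + 1 + 0 = 45

Inversions: 45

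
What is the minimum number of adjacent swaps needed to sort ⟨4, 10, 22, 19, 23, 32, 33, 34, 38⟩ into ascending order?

There is 1 swap.

Minimum adjacent swaps = number of inversions (each swap of adjacent out-of-order elements removes one inversion and no swap can remove more).
Count inversions — for each element, later elements that are smaller:
4: none → 0
10: none → 0
22: 19 → 1
19: none → 0
23: none → 0
32: none → 0
33: none → 0
34: none → 0
38: none → 0
Total inversions: 0 + 0 + 1 + 0 + 0 + 0 + 0 + 0 + 0 = 1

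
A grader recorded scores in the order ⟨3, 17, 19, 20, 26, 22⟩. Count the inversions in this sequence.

Inversion pairs (indices are 0-based):
(4,5): 26 > 22
That's 1 pair.

1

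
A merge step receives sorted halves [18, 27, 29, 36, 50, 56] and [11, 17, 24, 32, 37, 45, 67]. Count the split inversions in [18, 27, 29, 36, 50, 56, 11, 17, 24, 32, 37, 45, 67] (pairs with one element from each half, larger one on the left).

Split inversions: 24

Take each right-half value and tally the left-half values above it:
r = 11: 18, 27, 29, 36, 50, 56 → 6
r = 17: 18, 27, 29, 36, 50, 56 → 6
r = 24: 27, 29, 36, 50, 56 → 5
r = 32: 36, 50, 56 → 3
r = 37: 50, 56 → 2
r = 45: 50, 56 → 2
r = 67: none → 0
Cross-inversions: 6 + 6 + 5 + 3 + 2 + 2 + 0 = 24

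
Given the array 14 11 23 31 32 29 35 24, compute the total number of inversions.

7 inversions

Sweep left to right; for each value list the smaller values that follow it:
14 → 11 → 1
11 → none → 0
23 → none → 0
31 → 29, 24 → 2
32 → 29, 24 → 2
29 → 24 → 1
35 → 24 → 1
24 → none → 0
Sum: 1 + 0 + 0 + 2 + 2 + 1 + 1 + 0 = 7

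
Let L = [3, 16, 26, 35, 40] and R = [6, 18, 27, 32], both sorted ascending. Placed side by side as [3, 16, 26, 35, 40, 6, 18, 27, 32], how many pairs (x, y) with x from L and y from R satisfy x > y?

For each element r of the right run, count left-run elements greater than r:
r = 6: 16, 26, 35, 40 → 4
r = 18: 26, 35, 40 → 3
r = 27: 35, 40 → 2
r = 32: 35, 40 → 2
Cross-inversions: 4 + 3 + 2 + 2 = 11

11 split inversions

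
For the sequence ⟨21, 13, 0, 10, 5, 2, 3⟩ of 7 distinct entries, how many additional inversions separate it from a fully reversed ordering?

5 inversions short

Maximum inversions for 7 distinct elements is C(7, 2) = 7·6/2 = 21.
Current inversions — for each element, count later smaller elements:
21: 6
13: 5
0: 0
10: 3
5: 2
2: 0
3: 0
Current total: 6 + 5 + 0 + 3 + 2 + 0 + 0 = 16
Shortfall: 21 − 16 = 5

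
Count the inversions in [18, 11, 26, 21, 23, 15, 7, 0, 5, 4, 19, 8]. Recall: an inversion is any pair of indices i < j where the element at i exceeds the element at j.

Element-by-element contributions:
18 → 11, 15, 7, 0, 5, 4, 8 → 7
11 → 7, 0, 5, 4, 8 → 5
26 → 21, 23, 15, 7, 0, 5, 4, 19, 8 → 9
21 → 15, 7, 0, 5, 4, 19, 8 → 7
23 → 15, 7, 0, 5, 4, 19, 8 → 7
15 → 7, 0, 5, 4, 8 → 5
7 → 0, 5, 4 → 3
0 → none → 0
5 → 4 → 1
4 → none → 0
19 → 8 → 1
8 → none → 0
Sum: 7 + 5 + 9 + 7 + 7 + 5 + 3 + 0 + 1 + 0 + 1 + 0 = 45

45 inversions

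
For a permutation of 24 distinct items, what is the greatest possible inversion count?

Inversions: 276

A reversed (strictly descending) arrangement makes every pair an inversion, giving C(24, 2) inversions.
C(24, 2) = 24·23/2 = 276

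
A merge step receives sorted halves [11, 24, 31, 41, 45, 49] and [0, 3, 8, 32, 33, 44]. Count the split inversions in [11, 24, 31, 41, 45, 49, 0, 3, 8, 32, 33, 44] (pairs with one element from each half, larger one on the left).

There are 26 cross-inversions.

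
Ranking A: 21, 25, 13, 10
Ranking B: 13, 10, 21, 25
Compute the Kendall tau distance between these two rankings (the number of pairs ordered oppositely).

4 discordant pairs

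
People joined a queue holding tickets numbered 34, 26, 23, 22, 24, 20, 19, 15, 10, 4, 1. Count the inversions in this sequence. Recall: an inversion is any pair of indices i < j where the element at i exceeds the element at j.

53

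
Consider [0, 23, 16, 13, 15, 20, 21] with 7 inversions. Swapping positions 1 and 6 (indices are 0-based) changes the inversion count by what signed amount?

-1

Positions 1 and 6 hold 23 and 21; after swapping, the array is [0, 21, 16, 13, 15, 20, 23].
Sweep left to right; for each value list the smaller values that follow it:
0 → none → 0
21 → 16, 13, 15, 20 → 4
16 → 13, 15 → 2
13 → none → 0
15 → none → 0
20 → none → 0
23 → none → 0
Sum: 0 + 4 + 2 + 0 + 0 + 0 + 0 = 6
Change: 6 − 7 = -1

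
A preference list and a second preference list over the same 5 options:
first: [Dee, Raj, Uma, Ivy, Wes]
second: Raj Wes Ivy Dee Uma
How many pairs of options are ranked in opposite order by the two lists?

Pairs: 6

Assign each item its position (1..5) in the first ordering, then rewrite the second ordering as that position sequence:
positions: Dee→1, Raj→2, Uma→3, Ivy→4, Wes→5
second ordering as positions: [2, 5, 4, 1, 3]
Discordant pairs = inversions in this position sequence.
2: 1 → 1
5: 4, 1, 3 → 3
4: 1, 3 → 2
1: 0
3: 0
Total: 1 + 3 + 2 + 0 + 0 = 6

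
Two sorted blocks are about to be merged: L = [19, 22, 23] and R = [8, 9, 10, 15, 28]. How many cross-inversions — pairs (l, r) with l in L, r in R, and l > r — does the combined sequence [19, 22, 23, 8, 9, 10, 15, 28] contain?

Count, for every r in R, how many entries of L exceed r:
r = 8: 19, 22, 23 → 3
r = 9: 19, 22, 23 → 3
r = 10: 19, 22, 23 → 3
r = 15: 19, 22, 23 → 3
r = 28: none → 0
Cross-inversions: 3 + 3 + 3 + 3 + 0 = 12

12 cross-inversions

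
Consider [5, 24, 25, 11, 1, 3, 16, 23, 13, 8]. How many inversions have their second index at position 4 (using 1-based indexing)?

2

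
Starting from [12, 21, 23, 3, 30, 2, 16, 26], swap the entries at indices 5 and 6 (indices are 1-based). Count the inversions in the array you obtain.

Positions 5 and 6 hold 30 and 2; after swapping, the array is [12, 21, 23, 3, 2, 30, 16, 26].
Element-by-element contributions:
12: 2
21: 3
23: 3
3: 1
2: 0
30: 2
16: 0
26: 0
Sum: 2 + 3 + 3 + 1 + 0 + 2 + 0 + 0 = 11

11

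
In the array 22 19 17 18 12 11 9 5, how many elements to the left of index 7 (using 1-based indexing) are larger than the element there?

6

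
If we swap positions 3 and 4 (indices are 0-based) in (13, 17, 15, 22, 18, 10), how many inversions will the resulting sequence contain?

6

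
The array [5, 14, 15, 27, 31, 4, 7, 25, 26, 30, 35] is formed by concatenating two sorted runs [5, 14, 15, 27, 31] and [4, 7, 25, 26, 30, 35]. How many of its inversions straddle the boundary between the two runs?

14 split inversions

For each element r of the right run, count left-run elements greater than r:
r = 4: 5, 14, 15, 27, 31 → 5
r = 7: 14, 15, 27, 31 → 4
r = 25: 27, 31 → 2
r = 26: 27, 31 → 2
r = 30: 31 → 1
r = 35: none → 0
Cross-inversions: 5 + 4 + 2 + 2 + 1 + 0 = 14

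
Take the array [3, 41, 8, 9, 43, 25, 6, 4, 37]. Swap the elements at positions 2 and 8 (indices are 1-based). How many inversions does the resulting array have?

Inversions: 8

Positions 2 and 8 hold 41 and 4; after swapping, the array is [3, 4, 8, 9, 43, 25, 6, 41, 37].
Sweep left to right; for each value list the smaller values that follow it:
3: 0
4: 0
8: 1
9: 1
43: 4
25: 1
6: 0
41: 1
37: 0
Sum: 0 + 0 + 1 + 1 + 4 + 1 + 0 + 1 + 0 = 8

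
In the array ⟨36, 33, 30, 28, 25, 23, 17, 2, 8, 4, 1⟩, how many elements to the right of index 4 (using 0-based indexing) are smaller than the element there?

The element at index 4 is 25.
Elements after it: 23, 17, 2, 8, 4, 1
Those smaller than 25: 23, 17, 2, 8, 4, 1

6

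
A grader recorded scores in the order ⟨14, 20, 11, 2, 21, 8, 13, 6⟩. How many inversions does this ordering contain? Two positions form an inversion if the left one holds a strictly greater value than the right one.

Element-by-element contributions:
14: 5
20: 5
11: 3
2: 0
21: 3
8: 1
13: 1
6: 0
Sum: 5 + 5 + 3 + 0 + 3 + 1 + 1 + 0 = 18

There are 18 out-of-order pairs.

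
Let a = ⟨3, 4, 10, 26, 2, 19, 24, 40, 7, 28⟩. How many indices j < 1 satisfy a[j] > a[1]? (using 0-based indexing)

0

The element at index 1 is 4.
Elements before it: 3
None of them are larger than 4.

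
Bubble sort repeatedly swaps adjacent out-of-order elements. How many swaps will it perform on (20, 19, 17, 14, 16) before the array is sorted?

9 swaps

Minimum adjacent swaps = number of inversions (each swap of adjacent out-of-order elements removes one inversion and no swap can remove more).
Count inversions — for each element, later elements that are smaller:
20: 19, 17, 14, 16 → 4
19: 17, 14, 16 → 3
17: 14, 16 → 2
14: none → 0
16: none → 0
Total inversions: 4 + 3 + 2 + 0 + 0 = 9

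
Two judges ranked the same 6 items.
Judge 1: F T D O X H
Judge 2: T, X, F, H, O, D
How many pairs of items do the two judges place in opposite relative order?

There are 7 discordant pairs.

Assign each item its position (1..6) in the first ordering, then rewrite the second ordering as that position sequence:
positions: F→1, T→2, D→3, O→4, X→5, H→6
second ordering as positions: [2, 5, 1, 6, 4, 3]
Discordant pairs = inversions in this position sequence.
2: 1 → 1
5: 1, 4, 3 → 3
1: 0
6: 4, 3 → 2
4: 3 → 1
3: 0
Total: 1 + 3 + 0 + 2 + 1 + 0 = 7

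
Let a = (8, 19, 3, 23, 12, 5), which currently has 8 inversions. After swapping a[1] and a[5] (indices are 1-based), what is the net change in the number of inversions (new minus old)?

Positions 1 and 5 hold 8 and 12; after swapping, the array is [12, 19, 3, 23, 8, 5].
Count, for each position, how many later elements it exceeds:
12: 3
19: 3
3: 0
23: 2
8: 1
5: 0
Sum: 3 + 3 + 0 + 2 + 1 + 0 = 9
Change: 9 − 8 = +1

+1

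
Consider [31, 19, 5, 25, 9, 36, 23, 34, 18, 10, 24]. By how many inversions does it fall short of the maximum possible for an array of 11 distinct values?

27

Maximum inversions for 11 distinct elements is C(11, 2) = 11·10/2 = 55.
Current inversions — for each element, count later smaller elements:
31: 8
19: 4
5: 0
25: 5
9: 0
36: 5
23: 2
34: 3
18: 1
10: 0
24: 0
Current total: 8 + 4 + 0 + 5 + 0 + 5 + 2 + 3 + 1 + 0 + 0 = 28
Shortfall: 55 − 28 = 27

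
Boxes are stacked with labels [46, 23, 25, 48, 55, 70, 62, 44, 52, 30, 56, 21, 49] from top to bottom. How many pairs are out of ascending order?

36 out-of-order pairs

For each element, count later entries that are smaller:
46: 5
23: 1
25: 1
48: 3
55: 5
70: 7
62: 6
44: 2
52: 3
30: 1
56: 2
21: 0
49: 0
Sum: 5 + 1 + 1 + 3 + 5 + 7 + 6 + 2 + 3 + 1 + 2 + 0 + 0 = 36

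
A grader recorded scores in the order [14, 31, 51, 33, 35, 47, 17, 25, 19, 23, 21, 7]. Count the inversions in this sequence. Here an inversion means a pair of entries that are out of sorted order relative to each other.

Count, for each position, how many later elements it exceeds:
14 → 7 → 1
31 → 17, 25, 19, 23, 21, 7 → 6
51 → 33, 35, 47, 17, 25, 19, 23, 21, 7 → 9
33 → 17, 25, 19, 23, 21, 7 → 6
35 → 17, 25, 19, 23, 21, 7 → 6
47 → 17, 25, 19, 23, 21, 7 → 6
17 → 7 → 1
25 → 19, 23, 21, 7 → 4
19 → 7 → 1
23 → 21, 7 → 2
21 → 7 → 1
7 → none → 0
Sum: 1 + 6 + 9 + 6 + 6 + 6 + 1 + 4 + 1 + 2 + 1 + 0 = 43

Inversions: 43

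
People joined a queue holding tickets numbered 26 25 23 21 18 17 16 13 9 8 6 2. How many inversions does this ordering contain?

For each element, count later entries that are smaller:
26: 11
25: 10
23: 9
21: 8
18: 7
17: 6
16: 5
13: 4
9: 3
8: 2
6: 1
2: 0
Sum: 11 + 10 + 9 + 8 + 7 + 6 + 5 + 4 + 3 + 2 + 1 + 0 = 66

Inversions: 66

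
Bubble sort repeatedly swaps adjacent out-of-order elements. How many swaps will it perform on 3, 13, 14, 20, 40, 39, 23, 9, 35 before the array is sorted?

Minimum adjacent swaps = number of inversions (each swap of adjacent out-of-order elements removes one inversion and no swap can remove more).
Count inversions — for each element, later elements that are smaller:
3: none → 0
13: 9 → 1
14: 9 → 1
20: 9 → 1
40: 39, 23, 9, 35 → 4
39: 23, 9, 35 → 3
23: 9 → 1
9: none → 0
35: none → 0
Total inversions: 0 + 1 + 1 + 1 + 4 + 3 + 1 + 0 + 0 = 11

There are 11 adjacent swaps.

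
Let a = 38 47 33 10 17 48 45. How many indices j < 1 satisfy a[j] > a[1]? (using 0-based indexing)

0 such elements

The element at index 1 is 47.
Elements before it: 38
None of them are larger than 47.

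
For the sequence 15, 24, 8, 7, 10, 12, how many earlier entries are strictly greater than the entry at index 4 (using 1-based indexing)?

3 such elements

The element at index 4 is 7.
Elements before it: 15, 24, 8
Those larger than 7: 15, 24, 8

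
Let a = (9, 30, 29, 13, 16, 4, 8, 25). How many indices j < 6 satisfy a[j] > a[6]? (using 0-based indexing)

The element at index 6 is 8.
Elements before it: 9, 30, 29, 13, 16, 4
Those larger than 8: 9, 30, 29, 13, 16

5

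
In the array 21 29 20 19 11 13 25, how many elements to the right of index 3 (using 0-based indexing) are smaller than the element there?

The element at index 3 is 19.
Elements after it: 11, 13, 25
Those smaller than 19: 11, 13

2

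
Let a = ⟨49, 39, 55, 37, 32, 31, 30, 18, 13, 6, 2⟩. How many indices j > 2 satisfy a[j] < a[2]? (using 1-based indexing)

The element at index 2 is 39.
Elements after it: 55, 37, 32, 31, 30, 18, 13, 6, 2
Those smaller than 39: 37, 32, 31, 30, 18, 13, 6, 2

8 such elements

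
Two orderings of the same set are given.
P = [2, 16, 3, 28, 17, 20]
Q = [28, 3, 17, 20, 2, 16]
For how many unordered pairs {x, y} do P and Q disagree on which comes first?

Assign each item its position (1..6) in the first ordering, then rewrite the second ordering as that position sequence:
positions: 2→1, 16→2, 3→3, 28→4, 17→5, 20→6
second ordering as positions: [4, 3, 5, 6, 1, 2]
Discordant pairs = inversions in this position sequence.
4: 3, 1, 2 → 3
3: 1, 2 → 2
5: 1, 2 → 2
6: 1, 2 → 2
1: 0
2: 0
Total: 3 + 2 + 2 + 2 + 0 + 0 = 9

Disagreeing pairs: 9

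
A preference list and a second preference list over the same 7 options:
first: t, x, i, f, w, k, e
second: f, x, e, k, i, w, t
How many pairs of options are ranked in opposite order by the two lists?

13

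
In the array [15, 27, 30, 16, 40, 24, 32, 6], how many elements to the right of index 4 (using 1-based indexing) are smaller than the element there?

The element at index 4 is 16.
Elements after it: 40, 24, 32, 6
Those smaller than 16: 6

1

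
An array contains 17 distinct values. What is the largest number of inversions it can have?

136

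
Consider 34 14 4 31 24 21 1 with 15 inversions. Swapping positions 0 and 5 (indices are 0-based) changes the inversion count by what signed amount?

Positions 0 and 5 hold 34 and 21; after swapping, the array is [21, 14, 4, 31, 24, 34, 1].
Sweep left to right; for each value list the smaller values that follow it:
21: 3
14: 2
4: 1
31: 2
24: 1
34: 1
1: 0
Sum: 3 + 2 + 1 + 2 + 1 + 1 + 0 = 10
Change: 10 − 15 = -5

-5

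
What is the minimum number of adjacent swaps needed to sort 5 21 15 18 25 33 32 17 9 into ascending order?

Each adjacent swap fixes exactly one inversion, so the minimum swap count equals the number of inversions.
Count inversions — for each element, later elements that are smaller:
5: none → 0
21: 15, 18, 17, 9 → 4
15: 9 → 1
18: 17, 9 → 2
25: 17, 9 → 2
33: 32, 17, 9 → 3
32: 17, 9 → 2
17: 9 → 1
9: none → 0
Total inversions: 0 + 4 + 1 + 2 + 2 + 3 + 2 + 1 + 0 = 15

15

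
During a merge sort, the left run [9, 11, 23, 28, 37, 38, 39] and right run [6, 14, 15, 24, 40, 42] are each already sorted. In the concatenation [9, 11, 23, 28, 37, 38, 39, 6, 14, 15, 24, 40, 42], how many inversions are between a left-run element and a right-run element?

For each element r of the right run, count left-run elements greater than r:
r = 6: 9, 11, 23, 28, 37, 38, 39 → 7
r = 14: 23, 28, 37, 38, 39 → 5
r = 15: 23, 28, 37, 38, 39 → 5
r = 24: 28, 37, 38, 39 → 4
r = 40: none → 0
r = 42: none → 0
Cross-inversions: 7 + 5 + 5 + 4 + 0 + 0 = 21

21 split inversions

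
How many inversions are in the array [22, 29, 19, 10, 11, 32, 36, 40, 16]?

14 inversions

Element-by-element contributions:
22 → 19, 10, 11, 16 → 4
29 → 19, 10, 11, 16 → 4
19 → 10, 11, 16 → 3
10 → none → 0
11 → none → 0
32 → 16 → 1
36 → 16 → 1
40 → 16 → 1
16 → none → 0
Sum: 4 + 4 + 3 + 0 + 0 + 1 + 1 + 1 + 0 = 14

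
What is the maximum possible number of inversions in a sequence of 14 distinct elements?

The maximum occurs when the array is in strictly decreasing order: every one of the C(14, 2) pairs is inverted.
C(14, 2) = 14·13/2 = 91

91 inversions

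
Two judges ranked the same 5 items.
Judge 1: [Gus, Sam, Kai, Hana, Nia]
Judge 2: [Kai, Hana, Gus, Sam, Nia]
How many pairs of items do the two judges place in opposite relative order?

Assign each item its position (1..5) in the first ordering, then rewrite the second ordering as that position sequence:
positions: Gus→1, Sam→2, Kai→3, Hana→4, Nia→5
second ordering as positions: [3, 4, 1, 2, 5]
Discordant pairs = inversions in this position sequence.
3: 1, 2 → 2
4: 1, 2 → 2
1: 0
2: 0
5: 0
Total: 2 + 2 + 0 + 0 + 0 = 4

4 discordant pairs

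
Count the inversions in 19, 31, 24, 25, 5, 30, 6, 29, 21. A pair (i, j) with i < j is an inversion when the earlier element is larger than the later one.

Element-by-element contributions:
19 → 5, 6 → 2
31 → 24, 25, 5, 30, 6, 29, 21 → 7
24 → 5, 6, 21 → 3
25 → 5, 6, 21 → 3
5 → none → 0
30 → 6, 29, 21 → 3
6 → none → 0
29 → 21 → 1
21 → none → 0
Sum: 2 + 7 + 3 + 3 + 0 + 3 + 0 + 1 + 0 = 19

19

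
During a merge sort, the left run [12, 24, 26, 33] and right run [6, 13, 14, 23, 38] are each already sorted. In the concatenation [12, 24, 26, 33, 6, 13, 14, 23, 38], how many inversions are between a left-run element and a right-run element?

For each element r of the right run, count left-run elements greater than r:
r = 6: 12, 24, 26, 33 → 4
r = 13: 24, 26, 33 → 3
r = 14: 24, 26, 33 → 3
r = 23: 24, 26, 33 → 3
r = 38: none → 0
Cross-inversions: 4 + 3 + 3 + 3 + 0 = 13

13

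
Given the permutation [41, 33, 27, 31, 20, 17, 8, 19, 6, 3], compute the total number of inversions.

42 inversions

Element-by-element contributions:
41 → 33, 27, 31, 20, 17, 8, 19, 6, 3 → 9
33 → 27, 31, 20, 17, 8, 19, 6, 3 → 8
27 → 20, 17, 8, 19, 6, 3 → 6
31 → 20, 17, 8, 19, 6, 3 → 6
20 → 17, 8, 19, 6, 3 → 5
17 → 8, 6, 3 → 3
8 → 6, 3 → 2
19 → 6, 3 → 2
6 → 3 → 1
3 → none → 0
Sum: 9 + 8 + 6 + 6 + 5 + 3 + 2 + 2 + 1 + 0 = 42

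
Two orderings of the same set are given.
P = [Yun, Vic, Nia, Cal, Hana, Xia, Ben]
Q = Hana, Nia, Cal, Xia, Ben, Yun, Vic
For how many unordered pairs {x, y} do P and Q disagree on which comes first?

12

Assign each item its position (1..7) in the first ordering, then rewrite the second ordering as that position sequence:
positions: Yun→1, Vic→2, Nia→3, Cal→4, Hana→5, Xia→6, Ben→7
second ordering as positions: [5, 3, 4, 6, 7, 1, 2]
Discordant pairs = inversions in this position sequence.
5: 3, 4, 1, 2 → 4
3: 1, 2 → 2
4: 1, 2 → 2
6: 1, 2 → 2
7: 1, 2 → 2
1: 0
2: 0
Total: 4 + 2 + 2 + 2 + 2 + 0 + 0 = 12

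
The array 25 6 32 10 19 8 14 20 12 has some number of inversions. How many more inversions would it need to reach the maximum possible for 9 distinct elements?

17 inversions short

Maximum inversions for 9 distinct elements is C(9, 2) = 9·8/2 = 36.
Current inversions — for each element, count later smaller elements:
25: 7
6: 0
32: 6
10: 1
19: 3
8: 0
14: 1
20: 1
12: 0
Current total: 7 + 0 + 6 + 1 + 3 + 0 + 1 + 1 + 0 = 19
Shortfall: 36 − 19 = 17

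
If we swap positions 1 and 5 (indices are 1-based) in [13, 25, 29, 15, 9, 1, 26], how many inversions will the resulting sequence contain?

Positions 1 and 5 hold 13 and 9; after swapping, the array is [9, 25, 29, 15, 13, 1, 26].
For each element, count later entries that are smaller:
9: 1
25: 3
29: 4
15: 2
13: 1
1: 0
26: 0
Sum: 1 + 3 + 4 + 2 + 1 + 0 + 0 = 11

Inversions: 11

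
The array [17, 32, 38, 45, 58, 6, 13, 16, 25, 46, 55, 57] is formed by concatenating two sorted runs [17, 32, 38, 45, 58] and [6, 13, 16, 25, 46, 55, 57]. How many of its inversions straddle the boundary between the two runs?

22 split inversions

Count, for every r in R, how many entries of L exceed r:
r = 6: 17, 32, 38, 45, 58 → 5
r = 13: 17, 32, 38, 45, 58 → 5
r = 16: 17, 32, 38, 45, 58 → 5
r = 25: 32, 38, 45, 58 → 4
r = 46: 58 → 1
r = 55: 58 → 1
r = 57: 58 → 1
Cross-inversions: 5 + 5 + 5 + 4 + 1 + 1 + 1 = 22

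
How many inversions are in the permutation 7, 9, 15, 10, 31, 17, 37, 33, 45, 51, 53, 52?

For each element, count later entries that are smaller:
7: 0
9: 0
15: 1
10: 0
31: 1
17: 0
37: 1
33: 0
45: 0
51: 0
53: 1
52: 0
Sum: 0 + 0 + 1 + 0 + 1 + 0 + 1 + 0 + 0 + 0 + 1 + 0 = 4

Inversions: 4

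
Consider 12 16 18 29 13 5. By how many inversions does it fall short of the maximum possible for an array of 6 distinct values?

7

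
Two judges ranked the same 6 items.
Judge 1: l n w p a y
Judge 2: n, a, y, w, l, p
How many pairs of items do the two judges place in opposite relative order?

Discordant pairs: 8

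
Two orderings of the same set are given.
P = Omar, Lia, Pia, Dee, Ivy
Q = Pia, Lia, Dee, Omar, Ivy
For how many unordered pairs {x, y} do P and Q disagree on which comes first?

4 disagreeing pairs

Assign each item its position (1..5) in the first ordering, then rewrite the second ordering as that position sequence:
positions: Omar→1, Lia→2, Pia→3, Dee→4, Ivy→5
second ordering as positions: [3, 2, 4, 1, 5]
Discordant pairs = inversions in this position sequence.
3: 2, 1 → 2
2: 1 → 1
4: 1 → 1
1: 0
5: 0
Total: 2 + 1 + 1 + 0 + 0 = 4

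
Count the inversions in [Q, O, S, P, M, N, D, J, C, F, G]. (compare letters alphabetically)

45 out-of-order pairs

For each element, count later entries that are smaller:
Q → O, P, M, N, D, J, C, F, G → 9
O → M, N, D, J, C, F, G → 7
S → P, M, N, D, J, C, F, G → 8
P → M, N, D, J, C, F, G → 7
M → D, J, C, F, G → 5
N → D, J, C, F, G → 5
D → C → 1
J → C, F, G → 3
C → none → 0
F → none → 0
G → none → 0
Sum: 9 + 7 + 8 + 7 + 5 + 5 + 1 + 3 + 0 + 0 + 0 = 45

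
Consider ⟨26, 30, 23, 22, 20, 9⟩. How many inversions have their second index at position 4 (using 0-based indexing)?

4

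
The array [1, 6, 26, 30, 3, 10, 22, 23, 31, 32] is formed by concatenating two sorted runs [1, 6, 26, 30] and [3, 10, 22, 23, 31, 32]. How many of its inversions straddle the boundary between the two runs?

Take each right-half value and tally the left-half values above it:
r = 3: 6, 26, 30 → 3
r = 10: 26, 30 → 2
r = 22: 26, 30 → 2
r = 23: 26, 30 → 2
r = 31: none → 0
r = 32: none → 0
Cross-inversions: 3 + 2 + 2 + 2 + 0 + 0 = 9

There are 9 cross-inversions.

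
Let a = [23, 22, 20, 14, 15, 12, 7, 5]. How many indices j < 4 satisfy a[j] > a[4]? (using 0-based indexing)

3

The element at index 4 is 15.
Elements before it: 23, 22, 20, 14
Those larger than 15: 23, 22, 20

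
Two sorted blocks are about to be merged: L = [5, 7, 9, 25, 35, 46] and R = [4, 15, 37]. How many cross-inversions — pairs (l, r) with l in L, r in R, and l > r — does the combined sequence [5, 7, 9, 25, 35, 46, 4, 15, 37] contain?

Count, for every r in R, how many entries of L exceed r:
r = 4: 5, 7, 9, 25, 35, 46 → 6
r = 15: 25, 35, 46 → 3
r = 37: 46 → 1
Cross-inversions: 6 + 3 + 1 = 10

Split inversions: 10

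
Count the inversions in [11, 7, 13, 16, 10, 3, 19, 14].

For each element, count later entries that are smaller:
11: 3
7: 1
13: 2
16: 3
10: 1
3: 0
19: 1
14: 0
Sum: 3 + 1 + 2 + 3 + 1 + 0 + 1 + 0 = 11

There are 11 inversions.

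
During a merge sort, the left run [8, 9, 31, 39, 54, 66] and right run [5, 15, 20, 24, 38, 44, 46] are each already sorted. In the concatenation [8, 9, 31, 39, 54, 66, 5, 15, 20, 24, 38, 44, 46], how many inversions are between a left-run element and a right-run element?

For each element r of the right run, count left-run elements greater than r:
r = 5: 8, 9, 31, 39, 54, 66 → 6
r = 15: 31, 39, 54, 66 → 4
r = 20: 31, 39, 54, 66 → 4
r = 24: 31, 39, 54, 66 → 4
r = 38: 39, 54, 66 → 3
r = 44: 54, 66 → 2
r = 46: 54, 66 → 2
Cross-inversions: 6 + 4 + 4 + 4 + 3 + 2 + 2 = 25

Split inversions: 25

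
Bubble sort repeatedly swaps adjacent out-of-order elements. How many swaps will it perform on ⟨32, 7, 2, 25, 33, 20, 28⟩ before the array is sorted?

9

Each adjacent swap fixes exactly one inversion, so the minimum swap count equals the number of inversions.
Count inversions — for each element, later elements that are smaller:
32: 7, 2, 25, 20, 28 → 5
7: 2 → 1
2: none → 0
25: 20 → 1
33: 20, 28 → 2
20: none → 0
28: none → 0
Total inversions: 5 + 1 + 0 + 1 + 2 + 0 + 0 = 9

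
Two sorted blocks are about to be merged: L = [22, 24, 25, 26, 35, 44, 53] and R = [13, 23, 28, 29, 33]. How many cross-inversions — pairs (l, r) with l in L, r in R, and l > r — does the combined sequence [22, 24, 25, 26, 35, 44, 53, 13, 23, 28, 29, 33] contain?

Count, for every r in R, how many entries of L exceed r:
r = 13: 22, 24, 25, 26, 35, 44, 53 → 7
r = 23: 24, 25, 26, 35, 44, 53 → 6
r = 28: 35, 44, 53 → 3
r = 29: 35, 44, 53 → 3
r = 33: 35, 44, 53 → 3
Cross-inversions: 7 + 6 + 3 + 3 + 3 = 22

22 split inversions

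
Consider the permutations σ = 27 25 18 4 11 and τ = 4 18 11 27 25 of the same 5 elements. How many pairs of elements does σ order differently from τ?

Assign each item its position (1..5) in the first ordering, then rewrite the second ordering as that position sequence:
positions: 27→1, 25→2, 18→3, 4→4, 11→5
second ordering as positions: [4, 3, 5, 1, 2]
Discordant pairs = inversions in this position sequence.
4: 3, 1, 2 → 3
3: 1, 2 → 2
5: 1, 2 → 2
1: 0
2: 0
Total: 3 + 2 + 2 + 0 + 0 = 7

There are 7 discordant pairs.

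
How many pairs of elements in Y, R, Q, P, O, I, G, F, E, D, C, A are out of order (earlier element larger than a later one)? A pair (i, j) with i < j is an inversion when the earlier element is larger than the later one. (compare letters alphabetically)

66 inversions

Element-by-element contributions:
Y → R, Q, P, O, I, G, F, E, D, C, A → 11
R → Q, P, O, I, G, F, E, D, C, A → 10
Q → P, O, I, G, F, E, D, C, A → 9
P → O, I, G, F, E, D, C, A → 8
O → I, G, F, E, D, C, A → 7
I → G, F, E, D, C, A → 6
G → F, E, D, C, A → 5
F → E, D, C, A → 4
E → D, C, A → 3
D → C, A → 2
C → A → 1
A → none → 0
Sum: 11 + 10 + 9 + 8 + 7 + 6 + 5 + 4 + 3 + 2 + 1 + 0 = 66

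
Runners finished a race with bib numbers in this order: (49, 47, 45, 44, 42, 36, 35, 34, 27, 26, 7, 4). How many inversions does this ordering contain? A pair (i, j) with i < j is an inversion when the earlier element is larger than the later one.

Sweep left to right; for each value list the smaller values that follow it:
49 → 47, 45, 44, 42, 36, 35, 34, 27, 26, 7, 4 → 11
47 → 45, 44, 42, 36, 35, 34, 27, 26, 7, 4 → 10
45 → 44, 42, 36, 35, 34, 27, 26, 7, 4 → 9
44 → 42, 36, 35, 34, 27, 26, 7, 4 → 8
42 → 36, 35, 34, 27, 26, 7, 4 → 7
36 → 35, 34, 27, 26, 7, 4 → 6
35 → 34, 27, 26, 7, 4 → 5
34 → 27, 26, 7, 4 → 4
27 → 26, 7, 4 → 3
26 → 7, 4 → 2
7 → 4 → 1
4 → none → 0
Sum: 11 + 10 + 9 + 8 + 7 + 6 + 5 + 4 + 3 + 2 + 1 + 0 = 66

66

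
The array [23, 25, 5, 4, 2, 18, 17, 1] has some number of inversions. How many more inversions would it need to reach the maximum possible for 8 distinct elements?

7 inversions short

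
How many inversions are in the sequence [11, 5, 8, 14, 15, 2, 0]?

13

Count, for each position, how many later elements it exceeds:
11 → 5, 8, 2, 0 → 4
5 → 2, 0 → 2
8 → 2, 0 → 2
14 → 2, 0 → 2
15 → 2, 0 → 2
2 → 0 → 1
0 → none → 0
Sum: 4 + 2 + 2 + 2 + 2 + 1 + 0 = 13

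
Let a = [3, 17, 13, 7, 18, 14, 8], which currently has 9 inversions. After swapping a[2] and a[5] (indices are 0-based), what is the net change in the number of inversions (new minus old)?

+1

Positions 2 and 5 hold 13 and 14; after swapping, the array is [3, 17, 14, 7, 18, 13, 8].
Element-by-element contributions:
3 → none → 0
17 → 14, 7, 13, 8 → 4
14 → 7, 13, 8 → 3
7 → none → 0
18 → 13, 8 → 2
13 → 8 → 1
8 → none → 0
Sum: 0 + 4 + 3 + 0 + 2 + 1 + 0 = 10
Change: 10 − 9 = +1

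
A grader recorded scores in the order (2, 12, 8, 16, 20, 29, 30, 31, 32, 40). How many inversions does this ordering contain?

There is 1 inversion.

Sweep left to right; for each value list the smaller values that follow it:
2: 0
12: 1
8: 0
16: 0
20: 0
29: 0
30: 0
31: 0
32: 0
40: 0
Sum: 0 + 1 + 0 + 0 + 0 + 0 + 0 + 0 + 0 + 0 = 1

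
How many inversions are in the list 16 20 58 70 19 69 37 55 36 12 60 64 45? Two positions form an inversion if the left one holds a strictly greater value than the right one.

Count, for each position, how many later elements it exceeds:
16: 1
20: 2
58: 6
70: 9
19: 1
69: 7
37: 2
55: 3
36: 1
12: 0
60: 1
64: 1
45: 0
Sum: 1 + 2 + 6 + 9 + 1 + 7 + 2 + 3 + 1 + 0 + 1 + 1 + 0 = 34

34 inversions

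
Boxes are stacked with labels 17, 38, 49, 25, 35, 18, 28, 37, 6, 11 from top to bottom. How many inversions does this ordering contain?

29

For each element, count later entries that are smaller:
17: 2
38: 7
49: 7
25: 3
35: 4
18: 2
28: 2
37: 2
6: 0
11: 0
Sum: 2 + 7 + 7 + 3 + 4 + 2 + 2 + 2 + 0 + 0 = 29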